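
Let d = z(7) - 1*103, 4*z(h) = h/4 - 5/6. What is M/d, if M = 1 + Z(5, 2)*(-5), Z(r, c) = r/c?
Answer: 552/4933 ≈ 0.11190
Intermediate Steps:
M = -23/2 (M = 1 + (5/2)*(-5) = 1 - 25/2 = -23/2 ≈ -11.500)
z(h) = -5/24 + h/16 (z(h) = (h/4 - 5/6)/4 = (h*(¼) - 5*⅙)/4 = (h/4 - ⅚)/4 = (-⅚ + h/4)/4 = -5/24 + h/16)
d = -4933/48 (d = (-5/24 + (1/16)*7) - 1*103 = (-5/24 + 7/16) - 103 = 11/48 - 103 = -4933/48 ≈ -102.77)
M/d = -23/(2*(-4933/48)) = -23/2*(-48/4933) = 552/4933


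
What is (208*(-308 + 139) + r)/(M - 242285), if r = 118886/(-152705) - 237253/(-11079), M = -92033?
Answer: 59435898185269/565605442475010 ≈ 0.10508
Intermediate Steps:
r = 34912581371/1691818695 (r = 118886*(-1/152705) - 237253*(-1/11079) = -118886/152705 + 237253/11079 = 34912581371/1691818695 ≈ 20.636)
(208*(-308 + 139) + r)/(M - 242285) = (208*(-308 + 139) + 34912581371/1691818695)/(-92033 - 242285) = (208*(-169) + 34912581371/1691818695)/(-334318) = (-35152 + 34912581371/1691818695)*(-1/334318) = -59435898185269/1691818695*(-1/334318) = 59435898185269/565605442475010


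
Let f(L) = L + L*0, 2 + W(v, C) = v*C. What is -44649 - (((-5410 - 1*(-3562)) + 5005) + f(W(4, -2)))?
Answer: -47796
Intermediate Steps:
W(v, C) = -2 + C*v (W(v, C) = -2 + v*C = -2 + C*v)
f(L) = L (f(L) = L + 0 = L)
-44649 - (((-5410 - 1*(-3562)) + 5005) + f(W(4, -2))) = -44649 - (((-5410 - 1*(-3562)) + 5005) + (-2 - 2*4)) = -44649 - (((-5410 + 3562) + 5005) + (-2 - 8)) = -44649 - ((-1848 + 5005) - 10) = -44649 - (3157 - 10) = -44649 - 1*3147 = -44649 - 3147 = -47796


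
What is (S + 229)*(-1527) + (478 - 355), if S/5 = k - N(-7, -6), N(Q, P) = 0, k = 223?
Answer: -2052165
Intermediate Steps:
S = 1115 (S = 5*(223 - 1*0) = 5*(223 + 0) = 5*223 = 1115)
(S + 229)*(-1527) + (478 - 355) = (1115 + 229)*(-1527) + (478 - 355) = 1344*(-1527) + 123 = -2052288 + 123 = -2052165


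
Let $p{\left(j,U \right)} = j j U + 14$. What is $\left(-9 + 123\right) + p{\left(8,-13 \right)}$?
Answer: $-704$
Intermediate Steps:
$p{\left(j,U \right)} = 14 + U j^{2}$ ($p{\left(j,U \right)} = j^{2} U + 14 = U j^{2} + 14 = 14 + U j^{2}$)
$\left(-9 + 123\right) + p{\left(8,-13 \right)} = \left(-9 + 123\right) + \left(14 - 13 \cdot 8^{2}\right) = 114 + \left(14 - 832\right) = 114 - 818 = -704$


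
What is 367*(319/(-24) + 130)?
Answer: 1027967/24 ≈ 42832.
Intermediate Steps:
367*(319/(-24) + 130) = 367*(319*(-1/24) + 130) = 367*(-319/24 + 130) = 367*(2801/24) = 1027967/24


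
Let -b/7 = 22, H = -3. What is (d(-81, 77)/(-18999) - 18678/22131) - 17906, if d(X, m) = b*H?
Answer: -278860920154/15572847 ≈ -17907.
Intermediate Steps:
b = -154 (b = -7*22 = -154)
d(X, m) = 462 (d(X, m) = -154*(-3) = 462)
(d(-81, 77)/(-18999) - 18678/22131) - 17906 = (462/(-18999) - 18678/22131) - 17906 = (462*(-1/18999) - 18678*1/22131) - 17906 = (-154/6333 - 6226/7377) - 17906 = -13521772/15572847 - 17906 = -278860920154/15572847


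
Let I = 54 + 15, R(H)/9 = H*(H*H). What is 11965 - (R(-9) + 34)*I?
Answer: 462328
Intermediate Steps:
R(H) = 9*H**3 (R(H) = 9*(H*(H*H)) = 9*(H*H**2) = 9*H**3)
I = 69
11965 - (R(-9) + 34)*I = 11965 - (9*(-9)**3 + 34)*69 = 11965 - (9*(-729) + 34)*69 = 11965 - (-6561 + 34)*69 = 11965 - (-6527)*69 = 11965 - 1*(-450363) = 11965 + 450363 = 462328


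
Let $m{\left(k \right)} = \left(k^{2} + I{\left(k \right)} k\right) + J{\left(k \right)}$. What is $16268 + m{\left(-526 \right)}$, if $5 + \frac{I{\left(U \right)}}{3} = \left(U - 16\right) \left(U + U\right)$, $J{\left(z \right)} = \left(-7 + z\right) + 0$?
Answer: $-899450051$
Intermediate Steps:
$J{\left(z \right)} = -7 + z$
$I{\left(U \right)} = -15 + 6 U \left(-16 + U\right)$ ($I{\left(U \right)} = -15 + 3 \left(U - 16\right) \left(U + U\right) = -15 + 3 \left(-16 + U\right) 2 U = -15 + 3 \cdot 2 U \left(-16 + U\right) = -15 + 6 U \left(-16 + U\right)$)
$m{\left(k \right)} = -7 + k + k^{2} + k \left(-15 - 96 k + 6 k^{2}\right)$ ($m{\left(k \right)} = \left(k^{2} + \left(-15 - 96 k + 6 k^{2}\right) k\right) + \left(-7 + k\right) = \left(k^{2} + k \left(-15 - 96 k + 6 k^{2}\right)\right) + \left(-7 + k\right) = -7 + k + k^{2} + k \left(-15 - 96 k + 6 k^{2}\right)$)
$16268 + m{\left(-526 \right)} = 16268 - \left(-7357 + 26284220 + 873189456\right) = 16268 + \left(-7 - 26284220 + 7364 + 6 \left(-145531576\right)\right) = 16268 - 899466319 = -899450051$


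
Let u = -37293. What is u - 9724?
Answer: -47017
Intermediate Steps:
u - 9724 = -37293 - 9724 = -47017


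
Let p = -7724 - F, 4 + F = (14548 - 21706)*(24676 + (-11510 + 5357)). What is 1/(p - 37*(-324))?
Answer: 1/132591902 ≈ 7.5419e-9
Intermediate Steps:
F = -132587638 (F = -4 + (14548 - 21706)*(24676 + (-11510 + 5357)) = -4 - 7158*(24676 - 6153) = -4 - 7158*18523 = -4 - 132587634 = -132587638)
p = 132579914 (p = -7724 - 1*(-132587638) = -7724 + 132587638 = 132579914)
1/(p - 37*(-324)) = 1/(132579914 - 37*(-324)) = 1/(132579914 + 11988) = 1/132591902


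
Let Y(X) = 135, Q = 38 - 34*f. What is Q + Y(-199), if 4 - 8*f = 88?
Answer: 530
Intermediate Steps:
f = -21/2 (f = 1/2 - 1/8*88 = 1/2 - 11 = -21/2 ≈ -10.500)
Q = 395 (Q = 38 - 34*(-21/2) = 38 + 357 = 395)
Q + Y(-199) = 395 + 135 = 530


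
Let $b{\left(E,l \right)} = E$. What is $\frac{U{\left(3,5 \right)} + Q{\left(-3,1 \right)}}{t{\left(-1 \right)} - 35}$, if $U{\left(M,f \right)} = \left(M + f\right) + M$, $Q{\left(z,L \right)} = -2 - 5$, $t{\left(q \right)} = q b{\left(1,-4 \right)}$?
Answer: $- \frac{1}{9} \approx -0.11111$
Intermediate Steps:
$t{\left(q \right)} = q$ ($t{\left(q \right)} = q 1 = q$)
$Q{\left(z,L \right)} = -7$ ($Q{\left(z,L \right)} = -2 - 5 = -7$)
$U{\left(M,f \right)} = f + 2 M$
$\frac{U{\left(3,5 \right)} + Q{\left(-3,1 \right)}}{t{\left(-1 \right)} - 35} = \frac{\left(5 + 2 \cdot 3\right) - 7}{-1 - 35} = \frac{\left(5 + 6\right) - 7}{-36} = - \frac{11 - 7}{36} = \left(- \frac{1}{36}\right) 4 = - \frac{1}{9}$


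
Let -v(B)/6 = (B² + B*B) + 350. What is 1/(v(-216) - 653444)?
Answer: -1/1215416 ≈ -8.2276e-7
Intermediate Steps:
v(B) = -2100 - 12*B² (v(B) = -6*((B² + B*B) + 350) = -6*((B² + B²) + 350) = -6*(2*B² + 350) = -6*(350 + 2*B²) = -2100 - 12*B²)
1/(v(-216) - 653444) = 1/((-2100 - 12*(-216)²) - 653444) = 1/((-2100 - 12*46656) - 653444) = 1/((-2100 - 559872) - 653444) = 1/(-561972 - 653444) = 1/(-1215416) = -1/1215416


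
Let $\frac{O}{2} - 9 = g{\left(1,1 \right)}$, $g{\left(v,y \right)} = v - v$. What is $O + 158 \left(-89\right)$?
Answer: $-14044$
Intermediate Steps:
$g{\left(v,y \right)} = 0$
$O = 18$ ($O = 18 + 2 \cdot 0 = 18 + 0 = 18$)
$O + 158 \left(-89\right) = 18 + 158 \left(-89\right) = 18 - 14062 = -14044$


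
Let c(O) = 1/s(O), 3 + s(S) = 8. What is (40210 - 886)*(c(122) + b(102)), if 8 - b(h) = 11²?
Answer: -22178736/5 ≈ -4.4357e+6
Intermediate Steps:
s(S) = 5 (s(S) = -3 + 8 = 5)
c(O) = ⅕ (c(O) = 1/5 = ⅕)
b(h) = -113 (b(h) = 8 - 1*11² = 8 - 1*121 = 8 - 121 = -113)
(40210 - 886)*(c(122) + b(102)) = (40210 - 886)*(⅕ - 113) = 39324*(-564/5) = -22178736/5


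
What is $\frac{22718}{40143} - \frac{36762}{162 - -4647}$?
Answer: $- \frac{455495368}{64349229} \approx -7.0785$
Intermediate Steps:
$\frac{22718}{40143} - \frac{36762}{162 - -4647} = 22718 \cdot \frac{1}{40143} - \frac{36762}{162 + 4647} = \frac{22718}{40143} - \frac{36762}{4809} = \frac{22718}{40143} - \frac{12254}{1603} = - \frac{455495368}{64349229}$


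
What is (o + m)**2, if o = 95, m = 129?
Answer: 50176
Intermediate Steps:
(o + m)**2 = (95 + 129)**2 = 224**2 = 50176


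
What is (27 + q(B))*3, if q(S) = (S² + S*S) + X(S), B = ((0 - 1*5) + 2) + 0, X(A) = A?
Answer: 126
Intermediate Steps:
B = -3 (B = ((0 - 5) + 2) + 0 = (-5 + 2) + 0 = -3 + 0 = -3)
q(S) = S + 2*S² (q(S) = (S² + S*S) + S = (S² + S²) + S = 2*S² + S = S + 2*S²)
(27 + q(B))*3 = (27 - 3*(1 + 2*(-3)))*3 = (27 - 3*(1 - 6))*3 = (27 - 3*(-5))*3 = (27 + 15)*3 = 42*3 = 126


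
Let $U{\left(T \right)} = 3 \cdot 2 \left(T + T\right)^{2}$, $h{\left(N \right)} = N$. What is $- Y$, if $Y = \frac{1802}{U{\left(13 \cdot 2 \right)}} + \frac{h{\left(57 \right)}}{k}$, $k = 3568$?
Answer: $- \frac{114911}{904488} \approx -0.12705$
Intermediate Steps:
$U{\left(T \right)} = 24 T^{2}$ ($U{\left(T \right)} = 6 \left(2 T\right)^{2} = 6 \cdot 4 T^{2} = 24 T^{2}$)
$Y = \frac{114911}{904488}$ ($Y = \frac{1802}{24 \left(13 \cdot 2\right)^{2}} + \frac{57}{3568} = \frac{1802}{24 \cdot 26^{2}} + 57 \cdot \frac{1}{3568} = \frac{1802}{24 \cdot 676} + \frac{57}{3568} = \frac{1802}{16224} + \frac{57}{3568} = 1802 \cdot \frac{1}{16224} + \frac{57}{3568} = \frac{901}{8112} + \frac{57}{3568} = \frac{114911}{904488} \approx 0.12705$)
$- Y = \left(-1\right) \frac{114911}{904488} = - \frac{114911}{904488}$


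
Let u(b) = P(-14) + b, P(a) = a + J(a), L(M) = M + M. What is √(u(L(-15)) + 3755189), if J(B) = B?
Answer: √3755131 ≈ 1937.8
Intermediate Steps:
L(M) = 2*M
P(a) = 2*a (P(a) = a + a = 2*a)
u(b) = -28 + b (u(b) = 2*(-14) + b = -28 + b)
√(u(L(-15)) + 3755189) = √((-28 + 2*(-15)) + 3755189) = √((-28 - 30) + 3755189) = √(-58 + 3755189) = √3755131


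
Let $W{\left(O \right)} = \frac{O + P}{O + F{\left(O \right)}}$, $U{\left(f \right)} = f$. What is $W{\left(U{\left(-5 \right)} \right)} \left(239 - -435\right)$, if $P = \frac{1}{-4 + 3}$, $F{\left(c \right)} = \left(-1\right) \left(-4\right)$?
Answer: $4044$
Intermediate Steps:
$F{\left(c \right)} = 4$
$P = -1$ ($P = \frac{1}{-1} = -1$)
$W{\left(O \right)} = \frac{-1 + O}{4 + O}$ ($W{\left(O \right)} = \frac{O - 1}{O + 4} = \frac{-1 + O}{4 + O}$)
$W{\left(U{\left(-5 \right)} \right)} \left(239 - -435\right) = \frac{-1 - 5}{4 - 5} \left(239 - -435\right) = \frac{1}{-1} \left(-6\right) \left(239 + 435\right) = \left(-1\right) \left(-6\right) 674 = 6 \cdot 674 = 4044$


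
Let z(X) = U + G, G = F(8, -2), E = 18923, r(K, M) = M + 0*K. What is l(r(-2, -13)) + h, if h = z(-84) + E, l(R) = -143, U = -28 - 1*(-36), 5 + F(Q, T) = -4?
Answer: 18779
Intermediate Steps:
r(K, M) = M (r(K, M) = M + 0 = M)
F(Q, T) = -9 (F(Q, T) = -5 - 4 = -9)
U = 8 (U = -28 + 36 = 8)
G = -9
z(X) = -1 (z(X) = 8 - 9 = -1)
h = 18922 (h = -1 + 18923 = 18922)
l(r(-2, -13)) + h = -143 + 18922 = 18779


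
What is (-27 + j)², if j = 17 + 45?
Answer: 1225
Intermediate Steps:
j = 62
(-27 + j)² = (-27 + 62)² = 35² = 1225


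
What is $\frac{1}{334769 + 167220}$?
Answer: $\frac{1}{501989} \approx 1.9921 \cdot 10^{-6}$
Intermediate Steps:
$\frac{1}{334769 + 167220} = \frac{1}{501989}$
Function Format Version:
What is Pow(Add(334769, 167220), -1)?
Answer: Rational(1, 501989) ≈ 1.9921e-6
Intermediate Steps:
Pow(Add(334769, 167220), -1) = Pow(501989, -1) = Rational(1, 501989)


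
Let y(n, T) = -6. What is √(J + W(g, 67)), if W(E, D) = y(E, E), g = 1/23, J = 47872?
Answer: √47866 ≈ 218.78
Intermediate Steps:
g = 1/23 ≈ 0.043478
W(E, D) = -6
√(J + W(g, 67)) = √(47872 - 6) = √47866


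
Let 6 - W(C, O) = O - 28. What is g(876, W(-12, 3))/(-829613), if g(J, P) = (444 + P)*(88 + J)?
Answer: -457900/829613 ≈ -0.55194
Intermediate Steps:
W(C, O) = 34 - O (W(C, O) = 6 - (O - 28) = 6 - (-28 + O) = 6 + (28 - O) = 34 - O)
g(J, P) = (88 + J)*(444 + P)
g(876, W(-12, 3))/(-829613) = (39072 + 88*(34 - 1*3) + 444*876 + 876*(34 - 1*3))/(-829613) = (39072 + 88*(34 - 3) + 388944 + 876*(34 - 3))*(-1/829613) = (39072 + 88*31 + 388944 + 876*31)*(-1/829613) = (39072 + 2728 + 388944 + 27156)*(-1/829613) = 457900*(-1/829613) = -457900/829613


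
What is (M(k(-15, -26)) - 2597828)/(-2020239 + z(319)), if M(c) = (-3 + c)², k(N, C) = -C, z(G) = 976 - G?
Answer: 2597299/2019582 ≈ 1.2861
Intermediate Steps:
(M(k(-15, -26)) - 2597828)/(-2020239 + z(319)) = ((-3 - 1*(-26))² - 2597828)/(-2020239 + (976 - 1*319)) = ((-3 + 26)² - 2597828)/(-2020239 + (976 - 319)) = (23² - 2597828)/(-2020239 + 657) = (529 - 2597828)/(-2019582) = -2597299*(-1/2019582) = 2597299/2019582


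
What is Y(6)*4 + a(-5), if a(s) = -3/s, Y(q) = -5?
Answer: -97/5 ≈ -19.400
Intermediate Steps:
Y(6)*4 + a(-5) = -5*4 - 3/(-5) = -20 - 3*(-⅕) = -20 + ⅗ = -97/5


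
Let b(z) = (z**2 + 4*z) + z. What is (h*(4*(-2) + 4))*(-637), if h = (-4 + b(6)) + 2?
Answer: 163072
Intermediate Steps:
b(z) = z**2 + 5*z
h = 64 (h = (-4 + 6*(5 + 6)) + 2 = (-4 + 6*11) + 2 = (-4 + 66) + 2 = 62 + 2 = 64)
(h*(4*(-2) + 4))*(-637) = (64*(4*(-2) + 4))*(-637) = (64*(-8 + 4))*(-637) = (64*(-4))*(-637) = -256*(-637) = 163072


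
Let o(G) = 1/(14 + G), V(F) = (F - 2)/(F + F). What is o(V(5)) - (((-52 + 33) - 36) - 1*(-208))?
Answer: -21869/143 ≈ -152.93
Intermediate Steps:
V(F) = (-2 + F)/(2*F) (V(F) = (-2 + F)/((2*F)) = (-2 + F)*(1/(2*F)) = (-2 + F)/(2*F))
o(V(5)) - (((-52 + 33) - 36) - 1*(-208)) = 1/(14 + (1/2)*(-2 + 5)/5) - (((-52 + 33) - 36) - 1*(-208)) = 1/(14 + (1/2)*(1/5)*3) - ((-19 - 36) + 208) = 1/(14 + 3/10) - (-55 + 208) = 1/(143/10) - 1*153 = 10/143 - 153 = -21869/143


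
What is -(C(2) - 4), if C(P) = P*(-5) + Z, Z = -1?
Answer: 15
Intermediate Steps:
C(P) = -1 - 5*P (C(P) = P*(-5) - 1 = -5*P - 1 = -1 - 5*P)
-(C(2) - 4) = -((-1 - 5*2) - 4) = -((-1 - 10) - 4) = -(-11 - 4) = -1*(-15) = 15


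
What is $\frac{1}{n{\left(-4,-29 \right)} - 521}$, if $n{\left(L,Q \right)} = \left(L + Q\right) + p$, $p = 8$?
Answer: $- \frac{1}{546} \approx -0.0018315$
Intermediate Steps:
$n{\left(L,Q \right)} = 8 + L + Q$ ($n{\left(L,Q \right)} = \left(L + Q\right) + 8 = 8 + L + Q$)
$\frac{1}{n{\left(-4,-29 \right)} - 521} = \frac{1}{\left(8 - 4 - 29\right) - 521} = \frac{1}{-25 - 521} = \frac{1}{-546} = - \frac{1}{546}$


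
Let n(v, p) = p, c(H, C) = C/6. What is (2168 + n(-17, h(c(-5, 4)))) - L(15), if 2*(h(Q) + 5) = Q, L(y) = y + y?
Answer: 6400/3 ≈ 2133.3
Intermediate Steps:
c(H, C) = C/6 (c(H, C) = C*(1/6) = C/6)
L(y) = 2*y
h(Q) = -5 + Q/2
(2168 + n(-17, h(c(-5, 4)))) - L(15) = (2168 + (-5 + ((1/6)*4)/2)) - 2*15 = (2168 + (-5 + (1/2)*(2/3))) - 1*30 = (2168 + (-5 + 1/3)) - 30 = (2168 - 14/3) - 30 = 6490/3 - 30 = 6400/3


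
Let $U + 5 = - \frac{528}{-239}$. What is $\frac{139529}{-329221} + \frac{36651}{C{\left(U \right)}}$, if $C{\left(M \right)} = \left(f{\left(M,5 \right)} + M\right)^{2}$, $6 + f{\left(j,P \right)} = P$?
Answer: $\frac{229707794988049}{90078816252} \approx 2550.1$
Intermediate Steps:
$U = - \frac{667}{239}$ ($U = -5 - \frac{528}{-239} = -5 - - \frac{528}{239} = -5 + \frac{528}{239} = - \frac{667}{239} \approx -2.7908$)
$f{\left(j,P \right)} = -6 + P$
$C{\left(M \right)} = \left(-1 + M\right)^{2}$ ($C{\left(M \right)} = \left(\left(-6 + 5\right) + M\right)^{2} = \left(-1 + M\right)^{2}$)
$\frac{139529}{-329221} + \frac{36651}{C{\left(U \right)}} = \frac{139529}{-329221} + \frac{36651}{\left(-1 - \frac{667}{239}\right)^{2}} = 139529 \left(- \frac{1}{329221}\right) + \frac{36651}{\left(- \frac{906}{239}\right)^{2}} = - \frac{139529}{329221} + \frac{36651}{\frac{820836}{57121}} = - \frac{139529}{329221} + 36651 \cdot \frac{57121}{820836} = - \frac{139529}{329221} + \frac{697847257}{273612} = \frac{229707794988049}{90078816252}$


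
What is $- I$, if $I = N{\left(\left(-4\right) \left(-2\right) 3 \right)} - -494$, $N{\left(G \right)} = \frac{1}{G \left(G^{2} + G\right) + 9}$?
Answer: $- \frac{7118047}{14409} \approx -494.0$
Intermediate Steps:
$N{\left(G \right)} = \frac{1}{9 + G \left(G + G^{2}\right)}$ ($N{\left(G \right)} = \frac{1}{G \left(G + G^{2}\right) + 9} = \frac{1}{9 + G \left(G + G^{2}\right)}$)
$I = \frac{7118047}{14409}$ ($I = \frac{1}{9 + \left(\left(-4\right) \left(-2\right) 3\right)^{2} + \left(\left(-4\right) \left(-2\right) 3\right)^{3}} - -494 = \frac{1}{9 + \left(8 \cdot 3\right)^{2} + \left(8 \cdot 3\right)^{3}} + 494 = \frac{1}{9 + 24^{2} + 24^{3}} + 494 = \frac{1}{9 + 576 + 13824} + 494 = \frac{1}{14409} + 494 = \frac{7118047}{14409} \approx 494.0$)
$- I = \left(-1\right) \frac{7118047}{14409} = - \frac{7118047}{14409}$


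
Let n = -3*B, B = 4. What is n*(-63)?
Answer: 756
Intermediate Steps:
n = -12 (n = -3*4 = -12)
n*(-63) = -12*(-63) = 756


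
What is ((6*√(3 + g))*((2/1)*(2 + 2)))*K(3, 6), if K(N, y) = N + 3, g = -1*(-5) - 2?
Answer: 288*√6 ≈ 705.45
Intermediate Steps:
g = 3 (g = 5 - 2 = 3)
K(N, y) = 3 + N
((6*√(3 + g))*((2/1)*(2 + 2)))*K(3, 6) = ((6*√(3 + 3))*((2/1)*(2 + 2)))*(3 + 3) = ((6*√6)*((2*1)*4))*6 = ((6*√6)*(2*4))*6 = ((6*√6)*8)*6 = (48*√6)*6 = 288*√6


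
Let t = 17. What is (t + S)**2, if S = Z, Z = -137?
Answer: 14400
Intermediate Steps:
S = -137
(t + S)**2 = (17 - 137)**2 = (-120)**2 = 14400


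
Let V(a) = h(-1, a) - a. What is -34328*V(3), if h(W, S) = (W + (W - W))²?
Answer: 68656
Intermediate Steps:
h(W, S) = W² (h(W, S) = (W + 0)² = W²)
V(a) = 1 - a (V(a) = (-1)² - a = 1 - a)
-34328*V(3) = -34328*(1 - 1*3) = -34328*(1 - 3) = -34328*(-2) = 68656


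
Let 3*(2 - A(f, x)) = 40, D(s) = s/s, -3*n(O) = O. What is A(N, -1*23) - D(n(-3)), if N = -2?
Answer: -37/3 ≈ -12.333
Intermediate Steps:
n(O) = -O/3
D(s) = 1
A(f, x) = -34/3 (A(f, x) = 2 - ⅓*40 = 2 - 40/3 = -34/3)
A(N, -1*23) - D(n(-3)) = -34/3 - 1*1 = -34/3 - 1 = -37/3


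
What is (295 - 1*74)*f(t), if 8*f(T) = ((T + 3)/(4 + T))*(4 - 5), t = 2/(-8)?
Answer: -2431/120 ≈ -20.258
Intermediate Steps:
t = -¼ (t = 2*(-⅛) = -¼ ≈ -0.25000)
f(T) = -(3 + T)/(8*(4 + T)) (f(T) = (((T + 3)/(4 + T))*(4 - 5))/8 = (((3 + T)/(4 + T))*(-1))/8 = (-(3 + T)/(4 + T))/8 = -(3 + T)/(8*(4 + T)))
(295 - 1*74)*f(t) = (295 - 1*74)*((-3 - 1*(-¼))/(8*(4 - ¼))) = (295 - 74)*((-3 + ¼)/(8*(15/4))) = 221*((⅛)*(4/15)*(-11/4)) = 221*(-11/120) = -2431/120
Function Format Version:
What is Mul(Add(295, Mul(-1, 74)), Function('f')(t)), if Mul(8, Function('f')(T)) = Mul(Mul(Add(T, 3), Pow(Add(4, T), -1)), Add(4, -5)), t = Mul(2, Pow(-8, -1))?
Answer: Rational(-2431, 120) ≈ -20.258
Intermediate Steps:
t = Rational(-1, 4) (t = Mul(2, Rational(-1, 8)) = Rational(-1, 4) ≈ -0.25000)
Function('f')(T) = Mul(Rational(-1, 8), Pow(Add(4, T), -1), Add(3, T)) (Function('f')(T) = Mul(Rational(1, 8), Mul(Mul(Add(T, 3), Pow(Add(4, T), -1)), Add(4, -5))) = Mul(Rational(1, 8), Mul(Mul(Add(3, T), Pow(Add(4, T), -1)), -1)) = Mul(Rational(1, 8), Mul(Mul(Pow(Add(4, T), -1), Add(3, T)), -1)) = Mul(Rational(1, 8), Mul(-1, Pow(Add(4, T), -1), Add(3, T))) = Mul(Rational(-1, 8), Pow(Add(4, T), -1), Add(3, T)))
Mul(Add(295, Mul(-1, 74)), Function('f')(t)) = Mul(Add(295, Mul(-1, 74)), Mul(Rational(1, 8), Pow(Add(4, Rational(-1, 4)), -1), Add(-3, Mul(-1, Rational(-1, 4))))) = Mul(Add(295, -74), Mul(Rational(1, 8), Pow(Rational(15, 4), -1), Add(-3, Rational(1, 4)))) = Mul(221, Mul(Rational(1, 8), Rational(4, 15), Rational(-11, 4))) = Mul(221, Rational(-11, 120)) = Rational(-2431, 120)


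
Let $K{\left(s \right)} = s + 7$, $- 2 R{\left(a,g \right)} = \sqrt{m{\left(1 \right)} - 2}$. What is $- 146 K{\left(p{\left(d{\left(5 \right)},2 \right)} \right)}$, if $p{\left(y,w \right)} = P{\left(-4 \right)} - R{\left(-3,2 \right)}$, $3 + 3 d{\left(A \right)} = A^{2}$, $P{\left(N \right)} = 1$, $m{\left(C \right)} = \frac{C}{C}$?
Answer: $-1168 - 73 i \approx -1168.0 - 73.0 i$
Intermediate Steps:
$m{\left(C \right)} = 1$
$R{\left(a,g \right)} = - \frac{i}{2}$ ($R{\left(a,g \right)} = - \frac{\sqrt{1 - 2}}{2} = - \frac{\sqrt{-1}}{2} = - \frac{i}{2}$)
$d{\left(A \right)} = -1 + \frac{A^{2}}{3}$
$p{\left(y,w \right)} = 1 + \frac{i}{2}$ ($p{\left(y,w \right)} = 1 - - \frac{i}{2} = 1 + \frac{i}{2}$)
$K{\left(s \right)} = 7 + s$
$- 146 K{\left(p{\left(d{\left(5 \right)},2 \right)} \right)} = - 146 \left(7 + \left(1 + \frac{i}{2}\right)\right) = - 146 \left(8 + \frac{i}{2}\right) = -1168 - 73 i$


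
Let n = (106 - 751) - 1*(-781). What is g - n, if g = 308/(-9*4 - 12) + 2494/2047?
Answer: -3468395/24564 ≈ -141.20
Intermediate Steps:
g = -127691/24564 (g = 308/(-36 - 12) + 2494*(1/2047) = 308/(-48) + 2494/2047 = 308*(-1/48) + 2494/2047 = -77/12 + 2494/2047 = -127691/24564 ≈ -5.1983)
n = 136 (n = -645 + 781 = 136)
g - n = -127691/24564 - 1*136 = -127691/24564 - 136 = -3468395/24564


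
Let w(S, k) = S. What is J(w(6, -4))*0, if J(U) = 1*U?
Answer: 0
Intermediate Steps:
J(U) = U
J(w(6, -4))*0 = 6*0 = 0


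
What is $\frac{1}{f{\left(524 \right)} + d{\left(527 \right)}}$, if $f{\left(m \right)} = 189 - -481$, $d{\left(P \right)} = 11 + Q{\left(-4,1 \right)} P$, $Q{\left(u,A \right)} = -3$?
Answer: $- \frac{1}{900} \approx -0.0011111$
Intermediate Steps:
$d{\left(P \right)} = 11 - 3 P$
$f{\left(m \right)} = 670$ ($f{\left(m \right)} = 189 + 481 = 670$)
$\frac{1}{f{\left(524 \right)} + d{\left(527 \right)}} = \frac{1}{670 + \left(11 - 1581\right)} = \frac{1}{670 - 1570} = \frac{1}{-900} = - \frac{1}{900}$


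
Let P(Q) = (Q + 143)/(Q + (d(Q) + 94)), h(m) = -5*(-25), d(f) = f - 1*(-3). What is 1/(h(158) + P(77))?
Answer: 251/31595 ≈ 0.0079443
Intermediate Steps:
d(f) = 3 + f (d(f) = f + 3 = 3 + f)
h(m) = 125
P(Q) = (143 + Q)/(97 + 2*Q) (P(Q) = (Q + 143)/(Q + ((3 + Q) + 94)) = (143 + Q)/(Q + (97 + Q)) = (143 + Q)/(97 + 2*Q))
1/(h(158) + P(77)) = 1/(125 + (143 + 77)/(97 + 2*77)) = 1/(125 + 220/(97 + 154)) = 1/(125 + 220/251) = 1/(31595/251) = 251/31595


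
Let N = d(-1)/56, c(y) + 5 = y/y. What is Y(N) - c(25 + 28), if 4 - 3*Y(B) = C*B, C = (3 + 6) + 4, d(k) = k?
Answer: 303/56 ≈ 5.4107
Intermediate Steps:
C = 13 (C = 9 + 4 = 13)
c(y) = -4 (c(y) = -5 + y/y = -5 + 1 = -4)
N = -1/56 ≈ -0.017857
Y(B) = 4/3 - 13*B/3
Y(N) - c(25 + 28) = (4/3 - 13/3*(-1/56)) - 1*(-4) = (4/3 + 13/168) + 4 = 79/56 + 4 = 303/56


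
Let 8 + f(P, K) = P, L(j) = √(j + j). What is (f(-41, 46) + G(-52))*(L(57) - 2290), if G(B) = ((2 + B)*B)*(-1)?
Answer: 6066210 - 2649*√114 ≈ 6.0379e+6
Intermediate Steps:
G(B) = -B*(2 + B) (G(B) = (B*(2 + B))*(-1) = -B*(2 + B))
L(j) = √2*√j (L(j) = √(2*j) = √2*√j)
f(P, K) = -8 + P
(f(-41, 46) + G(-52))*(L(57) - 2290) = ((-8 - 41) - 1*(-52)*(2 - 52))*(√2*√57 - 2290) = (-49 - 1*(-52)*(-50))*(√114 - 2290) = (-49 - 2600)*(-2290 + √114) = -2649*(-2290 + √114) = 6066210 - 2649*√114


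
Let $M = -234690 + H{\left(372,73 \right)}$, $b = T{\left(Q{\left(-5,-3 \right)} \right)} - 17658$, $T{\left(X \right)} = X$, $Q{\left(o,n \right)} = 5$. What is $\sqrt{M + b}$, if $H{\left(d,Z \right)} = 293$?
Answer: $355 i \sqrt{2} \approx 502.05 i$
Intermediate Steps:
$b = -17653$ ($b = 5 - 17658 = -17653$)
$M = -234397$ ($M = -234690 + 293 = -234397$)
$\sqrt{M + b} = \sqrt{-234397 - 17653} = \sqrt{-252050} = 355 i \sqrt{2}$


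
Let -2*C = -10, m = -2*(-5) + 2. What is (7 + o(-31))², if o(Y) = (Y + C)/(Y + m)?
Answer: 25281/361 ≈ 70.031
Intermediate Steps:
m = 12 (m = 10 + 2 = 12)
C = 5 (C = -½*(-10) = 5)
o(Y) = (5 + Y)/(12 + Y) (o(Y) = (Y + 5)/(Y + 12) = (5 + Y)/(12 + Y))
(7 + o(-31))² = (7 + (5 - 31)/(12 - 31))² = (7 - 26/(-19))² = (7 - 1/19*(-26))² = (7 + 26/19)² = (159/19)² = 25281/361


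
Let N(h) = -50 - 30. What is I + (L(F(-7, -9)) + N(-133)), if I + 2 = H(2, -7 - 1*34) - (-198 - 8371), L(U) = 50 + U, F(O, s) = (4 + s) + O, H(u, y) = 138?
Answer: 8663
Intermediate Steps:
F(O, s) = 4 + O + s
N(h) = -80
I = 8705 (I = -2 + (138 - (-198 - 8371)) = -2 + (138 - 1*(-8569)) = -2 + (138 + 8569) = -2 + 8707 = 8705)
I + (L(F(-7, -9)) + N(-133)) = 8705 + ((50 + (4 - 7 - 9)) - 80) = 8705 + ((50 - 12) - 80) = 8705 + (38 - 80) = 8705 - 42 = 8663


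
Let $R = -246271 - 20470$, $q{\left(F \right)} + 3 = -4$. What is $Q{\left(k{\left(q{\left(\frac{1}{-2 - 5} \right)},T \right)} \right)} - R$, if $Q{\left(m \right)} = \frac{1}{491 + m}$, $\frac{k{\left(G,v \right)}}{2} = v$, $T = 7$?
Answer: $\frac{134704206}{505} \approx 2.6674 \cdot 10^{5}$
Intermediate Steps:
$q{\left(F \right)} = -7$ ($q{\left(F \right)} = -3 - 4 = -7$)
$k{\left(G,v \right)} = 2 v$
$R = -266741$
$Q{\left(k{\left(q{\left(\frac{1}{-2 - 5} \right)},T \right)} \right)} - R = \frac{1}{491 + 2 \cdot 7} - -266741 = \frac{1}{491 + 14} + 266741 = \frac{1}{505} + 266741 = \frac{134704206}{505}$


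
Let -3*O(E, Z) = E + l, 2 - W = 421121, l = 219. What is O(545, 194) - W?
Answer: 1262593/3 ≈ 4.2086e+5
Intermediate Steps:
W = -421119 (W = 2 - 1*421121 = 2 - 421121 = -421119)
O(E, Z) = -73 - E/3 (O(E, Z) = -(E + 219)/3 = -(219 + E)/3 = -73 - E/3)
O(545, 194) - W = (-73 - 1/3*545) - 1*(-421119) = (-73 - 545/3) + 421119 = -764/3 + 421119 = 1262593/3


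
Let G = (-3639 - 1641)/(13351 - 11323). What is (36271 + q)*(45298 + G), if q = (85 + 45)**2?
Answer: 407019857662/169 ≈ 2.4084e+9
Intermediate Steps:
G = -440/169 (G = -5280/2028 = -5280*1/2028 = -440/169 ≈ -2.6035)
q = 16900 (q = 130**2 = 16900)
(36271 + q)*(45298 + G) = (36271 + 16900)*(45298 - 440/169) = 53171*(7654922/169) = 407019857662/169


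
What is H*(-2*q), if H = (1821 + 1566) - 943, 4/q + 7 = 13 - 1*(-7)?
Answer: -1504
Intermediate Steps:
q = 4/13 (q = 4/(-7 + (13 - 1*(-7))) = 4/(-7 + (13 + 7)) = 4/(-7 + 20) = 4/13 ≈ 0.30769)
H = 2444 (H = 3387 - 943 = 2444)
H*(-2*q) = 2444*(-2*4/13) = 2444*(-8/13) = -1504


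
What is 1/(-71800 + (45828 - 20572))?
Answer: -1/46544 ≈ -2.1485e-5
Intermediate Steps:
1/(-71800 + (45828 - 20572)) = 1/(-71800 + 25256) = 1/(-46544) = -1/46544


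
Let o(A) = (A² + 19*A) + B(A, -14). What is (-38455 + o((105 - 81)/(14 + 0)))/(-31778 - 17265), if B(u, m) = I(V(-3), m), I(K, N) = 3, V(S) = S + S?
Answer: 1882408/2403107 ≈ 0.78332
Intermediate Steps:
V(S) = 2*S
B(u, m) = 3
o(A) = 3 + A² + 19*A (o(A) = (A² + 19*A) + 3 = 3 + A² + 19*A)
(-38455 + o((105 - 81)/(14 + 0)))/(-31778 - 17265) = (-38455 + (3 + ((105 - 81)/(14 + 0))² + 19*((105 - 81)/(14 + 0))))/(-31778 - 17265) = (-38455 + (3 + (24/14)² + 19*(24/14)))/(-49043) = (-38455 + (3 + (24*(1/14))² + 19*(24*(1/14))))*(-1/49043) = (-38455 + (3 + (12/7)² + 19*(12/7)))*(-1/49043) = (-38455 + (3 + 144/49 + 228/7))*(-1/49043) = (-38455 + 1887/49)*(-1/49043) = -1882408/49*(-1/49043) = 1882408/2403107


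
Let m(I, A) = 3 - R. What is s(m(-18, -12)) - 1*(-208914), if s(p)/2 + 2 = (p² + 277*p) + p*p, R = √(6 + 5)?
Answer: 210652 - 578*√11 ≈ 2.0874e+5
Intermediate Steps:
R = √11 ≈ 3.3166
m(I, A) = 3 - √11
s(p) = -4 + 4*p² + 554*p (s(p) = -4 + 2*((p² + 277*p) + p*p) = -4 + 2*((p² + 277*p) + p²) = -4 + 2*(2*p² + 277*p) = -4 + (4*p² + 554*p) = -4 + 4*p² + 554*p)
s(m(-18, -12)) - 1*(-208914) = (-4 + 4*(3 - √11)² + 554*(3 - √11)) - 1*(-208914) = (-4 + 4*(3 - √11)² + (1662 - 554*√11)) + 208914 = (1658 - 554*√11 + 4*(3 - √11)²) + 208914 = 210572 - 554*√11 + 4*(3 - √11)²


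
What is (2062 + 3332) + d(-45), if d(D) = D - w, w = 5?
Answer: 5344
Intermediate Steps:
d(D) = -5 + D (d(D) = D - 1*5 = D - 5 = -5 + D)
(2062 + 3332) + d(-45) = (2062 + 3332) + (-5 - 45) = 5394 - 50 = 5344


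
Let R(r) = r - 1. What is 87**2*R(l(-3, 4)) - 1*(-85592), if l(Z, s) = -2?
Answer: 62885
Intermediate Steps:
R(r) = -1 + r
87**2*R(l(-3, 4)) - 1*(-85592) = 87**2*(-1 - 2) - 1*(-85592) = 7569*(-3) + 85592 = -22707 + 85592 = 62885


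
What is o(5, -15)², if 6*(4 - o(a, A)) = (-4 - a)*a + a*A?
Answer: 576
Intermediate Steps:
o(a, A) = 4 - A*a/6 - a*(-4 - a)/6 (o(a, A) = 4 - ((-4 - a)*a + a*A)/6 = 4 - (a*(-4 - a) + A*a)/6 = 4 - (A*a + a*(-4 - a))/6 = 4 + (-A*a/6 - a*(-4 - a)/6) = 4 - A*a/6 - a*(-4 - a)/6)
o(5, -15)² = (4 + (⅙)*5² + (⅔)*5 - ⅙*(-15)*5)² = (4 + (⅙)*25 + 10/3 + 25/2)² = (4 + 25/6 + 10/3 + 25/2)² = 24² = 576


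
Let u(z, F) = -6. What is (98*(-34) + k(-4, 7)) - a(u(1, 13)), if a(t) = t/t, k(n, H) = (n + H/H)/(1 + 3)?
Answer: -13335/4 ≈ -3333.8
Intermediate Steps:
k(n, H) = ¼ + n/4 (k(n, H) = (n + 1)/4 = (1 + n)*(¼) = ¼ + n/4)
a(t) = 1
(98*(-34) + k(-4, 7)) - a(u(1, 13)) = (98*(-34) + (¼ + (¼)*(-4))) - 1*1 = (-3332 + (¼ - 1)) - 1 = (-3332 - ¾) - 1 = -13331/4 - 1 = -13335/4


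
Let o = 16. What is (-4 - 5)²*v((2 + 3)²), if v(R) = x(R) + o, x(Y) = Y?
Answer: 3321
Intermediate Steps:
v(R) = 16 + R (v(R) = R + 16 = 16 + R)
(-4 - 5)²*v((2 + 3)²) = (-4 - 5)²*(16 + (2 + 3)²) = (-9)²*(16 + 5²) = 81*(16 + 25) = 81*41 = 3321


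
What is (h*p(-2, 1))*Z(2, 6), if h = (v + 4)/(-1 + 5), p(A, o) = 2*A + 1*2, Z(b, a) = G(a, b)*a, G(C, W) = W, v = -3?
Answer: -6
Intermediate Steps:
Z(b, a) = a*b (Z(b, a) = b*a = a*b)
p(A, o) = 2 + 2*A (p(A, o) = 2*A + 2 = 2 + 2*A)
h = ¼ (h = (-3 + 4)/(-1 + 5) = 1/4 = 1*(¼) = ¼ ≈ 0.25000)
(h*p(-2, 1))*Z(2, 6) = ((2 + 2*(-2))/4)*(6*2) = ((2 - 4)/4)*12 = ((¼)*(-2))*12 = -½*12 = -6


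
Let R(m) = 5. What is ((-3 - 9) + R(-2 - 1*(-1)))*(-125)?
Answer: 875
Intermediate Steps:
((-3 - 9) + R(-2 - 1*(-1)))*(-125) = ((-3 - 9) + 5)*(-125) = (-12 + 5)*(-125) = -7*(-125) = 875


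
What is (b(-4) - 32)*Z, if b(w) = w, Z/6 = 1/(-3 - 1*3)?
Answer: 36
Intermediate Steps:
Z = -1 (Z = 6/(-3 - 1*3) = 6/(-3 - 3) = 6/(-6) = 6*(-⅙) = -1)
(b(-4) - 32)*Z = (-4 - 32)*(-1) = -36*(-1) = 36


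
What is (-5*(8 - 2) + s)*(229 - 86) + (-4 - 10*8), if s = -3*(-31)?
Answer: 8925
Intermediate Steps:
s = 93
(-5*(8 - 2) + s)*(229 - 86) + (-4 - 10*8) = (-5*(8 - 2) + 93)*(229 - 86) + (-4 - 10*8) = (-5*6 + 93)*143 + (-4 - 80) = (-30 + 93)*143 - 84 = 63*143 - 84 = 9009 - 84 = 8925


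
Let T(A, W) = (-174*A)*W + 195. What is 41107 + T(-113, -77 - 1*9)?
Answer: -1649630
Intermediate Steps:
T(A, W) = 195 - 174*A*W (T(A, W) = -174*A*W + 195 = 195 - 174*A*W)
41107 + T(-113, -77 - 1*9) = 41107 + (195 - 174*(-113)*(-77 - 1*9)) = 41107 + (195 - 174*(-113)*(-77 - 9)) = 41107 + (195 - 174*(-113)*(-86)) = 41107 + (195 - 1690932) = 41107 - 1690737 = -1649630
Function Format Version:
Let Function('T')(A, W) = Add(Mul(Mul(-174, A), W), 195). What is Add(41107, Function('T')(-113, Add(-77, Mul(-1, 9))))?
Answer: -1649630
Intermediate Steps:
Function('T')(A, W) = Add(195, Mul(-174, A, W)) (Function('T')(A, W) = Add(Mul(-174, A, W), 195) = Add(195, Mul(-174, A, W)))
Add(41107, Function('T')(-113, Add(-77, Mul(-1, 9)))) = Add(41107, Add(195, Mul(-174, -113, Add(-77, Mul(-1, 9))))) = Add(41107, Add(195, Mul(-174, -113, Add(-77, -9)))) = Add(41107, Add(195, Mul(-174, -113, -86))) = Add(41107, Add(195, -1690932)) = Add(41107, -1690737) = -1649630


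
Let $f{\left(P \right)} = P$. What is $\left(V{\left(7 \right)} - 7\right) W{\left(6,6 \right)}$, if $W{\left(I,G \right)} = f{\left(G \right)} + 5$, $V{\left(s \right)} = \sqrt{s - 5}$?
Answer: $-77 + 11 \sqrt{2} \approx -61.444$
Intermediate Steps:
$V{\left(s \right)} = \sqrt{-5 + s}$
$W{\left(I,G \right)} = 5 + G$ ($W{\left(I,G \right)} = G + 5 = 5 + G$)
$\left(V{\left(7 \right)} - 7\right) W{\left(6,6 \right)} = \left(\sqrt{-5 + 7} - 7\right) \left(5 + 6\right) = \left(\sqrt{2} - 7\right) 11 = \left(-7 + \sqrt{2}\right) 11 = -77 + 11 \sqrt{2}$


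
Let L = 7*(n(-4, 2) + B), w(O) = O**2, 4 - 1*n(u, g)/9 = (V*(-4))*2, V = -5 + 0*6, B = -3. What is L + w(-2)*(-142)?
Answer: -2857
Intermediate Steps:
V = -5 (V = -5 + 0 = -5)
n(u, g) = -324 (n(u, g) = 36 - 9*(-5*(-4))*2 = 36 - 180*2 = 36 - 9*40 = 36 - 360 = -324)
L = -2289 (L = 7*(-324 - 3) = 7*(-327) = -2289)
L + w(-2)*(-142) = -2289 + (-2)**2*(-142) = -2289 + 4*(-142) = -2289 - 568 = -2857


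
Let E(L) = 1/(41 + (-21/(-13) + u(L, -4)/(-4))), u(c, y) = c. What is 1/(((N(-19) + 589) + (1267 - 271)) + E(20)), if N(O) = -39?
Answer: 489/756007 ≈ 0.00064682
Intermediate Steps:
E(L) = 1/(554/13 - L/4) (E(L) = 1/(41 + (-21/(-13) + L/(-4))) = 1/(41 + (-21*(-1/13) + L*(-¼))) = 1/(41 + (21/13 - L/4)) = 1/(554/13 - L/4))
1/(((N(-19) + 589) + (1267 - 271)) + E(20)) = 1/(((-39 + 589) + (1267 - 271)) - 52/(-2216 + 13*20)) = 1/((550 + 996) - 52/(-2216 + 260)) = 1/(1546 - 52/(-1956)) = 1/(1546 - 52*(-1/1956)) = 1/(1546 + 13/489) = 1/(756007/489) = 489/756007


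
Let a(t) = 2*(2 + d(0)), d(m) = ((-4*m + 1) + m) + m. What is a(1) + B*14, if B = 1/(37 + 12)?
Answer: 44/7 ≈ 6.2857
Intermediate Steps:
d(m) = 1 - 2*m (d(m) = ((1 - 4*m) + m) + m = (1 - 3*m) + m = 1 - 2*m)
a(t) = 6 (a(t) = 2*(2 + (1 - 2*0)) = 2*(2 + (1 + 0)) = 2*(2 + 1) = 2*3 = 6)
B = 1/49 ≈ 0.020408
a(1) + B*14 = 6 + (1/49)*14 = 6 + 2/7 = 44/7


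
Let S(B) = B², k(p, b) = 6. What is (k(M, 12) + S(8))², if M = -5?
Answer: 4900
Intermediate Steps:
(k(M, 12) + S(8))² = (6 + 8²)² = (6 + 64)² = 70² = 4900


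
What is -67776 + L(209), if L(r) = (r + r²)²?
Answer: 1926264324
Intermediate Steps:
-67776 + L(209) = -67776 + 209²*(1 + 209)² = -67776 + 43681*210² = -67776 + 43681*44100 = -67776 + 1926332100 = 1926264324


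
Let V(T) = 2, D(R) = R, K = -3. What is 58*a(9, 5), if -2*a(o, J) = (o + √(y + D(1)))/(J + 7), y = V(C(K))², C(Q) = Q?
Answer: -87/4 - 29*√5/12 ≈ -27.154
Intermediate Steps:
y = 4 (y = 2² = 4)
a(o, J) = -(o + √5)/(2*(7 + J)) (a(o, J) = -(o + √(4 + 1))/(2*(J + 7)) = -(o + √5)/(2*(7 + J)))
58*a(9, 5) = 58*((-1*9 - √5)/(2*(7 + 5))) = 58*((½)*(-9 - √5)/12) = 58*((½)*(1/12)*(-9 - √5)) = 58*(-3/8 - √5/24) = -87/4 - 29*√5/12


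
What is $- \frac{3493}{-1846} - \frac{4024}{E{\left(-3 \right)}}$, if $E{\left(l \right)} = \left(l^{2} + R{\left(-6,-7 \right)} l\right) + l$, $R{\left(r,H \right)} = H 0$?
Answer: $- \frac{3703673}{5538} \approx -668.77$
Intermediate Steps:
$R{\left(r,H \right)} = 0$
$E{\left(l \right)} = l + l^{2}$ ($E{\left(l \right)} = \left(l^{2} + 0 l\right) + l = \left(l^{2} + 0\right) + l = l^{2} + l = l + l^{2}$)
$- \frac{3493}{-1846} - \frac{4024}{E{\left(-3 \right)}} = - \frac{3493}{-1846} - \frac{4024}{\left(-3\right) \left(1 - 3\right)} = \left(-3493\right) \left(- \frac{1}{1846}\right) - \frac{4024}{\left(-3\right) \left(-2\right)} = \frac{3493}{1846} - \frac{4024}{6} = \frac{3493}{1846} - \frac{2012}{3} = - \frac{3703673}{5538}$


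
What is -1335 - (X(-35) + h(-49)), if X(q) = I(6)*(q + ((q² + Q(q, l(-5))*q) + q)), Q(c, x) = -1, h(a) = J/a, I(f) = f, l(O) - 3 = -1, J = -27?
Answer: -415302/49 ≈ -8475.5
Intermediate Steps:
l(O) = 2 (l(O) = 3 - 1 = 2)
h(a) = -27/a
X(q) = 6*q + 6*q² (X(q) = 6*(q + ((q² - q) + q)) = 6*(q + q²) = 6*q + 6*q²)
-1335 - (X(-35) + h(-49)) = -1335 - (6*(-35)*(1 - 35) - 27/(-49)) = -1335 - (6*(-35)*(-34) - 27*(-1/49)) = -1335 - (7140 + 27/49) = -1335 - 1*349887/49 = -1335 - 349887/49 = -415302/49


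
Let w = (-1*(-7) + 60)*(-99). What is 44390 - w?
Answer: 51023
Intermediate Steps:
w = -6633 (w = (7 + 60)*(-99) = 67*(-99) = -6633)
44390 - w = 44390 - 1*(-6633) = 44390 + 6633 = 51023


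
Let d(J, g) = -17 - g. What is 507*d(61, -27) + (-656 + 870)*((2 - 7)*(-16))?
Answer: 22190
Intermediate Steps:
507*d(61, -27) + (-656 + 870)*((2 - 7)*(-16)) = 507*(-17 - 1*(-27)) + (-656 + 870)*((2 - 7)*(-16)) = 507*(-17 + 27) + 214*(-5*(-16)) = 507*10 + 214*80 = 5070 + 17120 = 22190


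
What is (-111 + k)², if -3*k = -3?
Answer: 12100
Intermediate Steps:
k = 1 (k = -⅓*(-3) = 1)
(-111 + k)² = (-111 + 1)² = (-110)² = 12100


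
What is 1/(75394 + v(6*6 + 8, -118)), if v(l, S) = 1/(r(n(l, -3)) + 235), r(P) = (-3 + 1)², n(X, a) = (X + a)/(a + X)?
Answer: 239/18019167 ≈ 1.3264e-5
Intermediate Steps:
n(X, a) = 1 (n(X, a) = (X + a)/(X + a) = 1)
r(P) = 4 (r(P) = (-2)² = 4)
v(l, S) = 1/239 (v(l, S) = 1/(4 + 235) = 1/239)
1/(75394 + v(6*6 + 8, -118)) = 1/(75394 + 1/239) = 1/(18019167/239) = 239/18019167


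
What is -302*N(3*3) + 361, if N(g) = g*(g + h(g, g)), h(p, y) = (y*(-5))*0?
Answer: -24101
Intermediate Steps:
h(p, y) = 0 (h(p, y) = -5*y*0 = 0)
N(g) = g² (N(g) = g*(g + 0) = g*g = g²)
-302*N(3*3) + 361 = -302*(3*3)² + 361 = -302*9² + 361 = -302*81 + 361 = -24462 + 361 = -24101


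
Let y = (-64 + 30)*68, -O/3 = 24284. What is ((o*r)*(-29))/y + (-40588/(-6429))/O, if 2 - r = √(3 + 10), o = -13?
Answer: -44155179061/135357631812 + 377*√13/2312 ≈ 0.26172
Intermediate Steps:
O = -72852 (O = -3*24284 = -72852)
y = -2312 (y = -34*68 = -2312)
r = 2 - √13 (r = 2 - √(3 + 10) = 2 - √13 ≈ -1.6056)
((o*r)*(-29))/y + (-40588/(-6429))/O = (-13*(2 - √13)*(-29))/(-2312) - 40588/(-6429)/(-72852) = ((-26 + 13*√13)*(-29))*(-1/2312) - 40588*(-1/6429)*(-1/72852) = (754 - 377*√13)*(-1/2312) + (40588/6429)*(-1/72852) = (-377/1156 + 377*√13/2312) - 10147/117091377 = -44155179061/135357631812 + 377*√13/2312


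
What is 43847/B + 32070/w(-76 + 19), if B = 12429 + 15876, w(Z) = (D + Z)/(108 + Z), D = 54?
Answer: -15431559103/28305 ≈ -5.4519e+5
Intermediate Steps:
w(Z) = (54 + Z)/(108 + Z)
B = 28305
43847/B + 32070/w(-76 + 19) = 43847/28305 + 32070/(((54 + (-76 + 19))/(108 + (-76 + 19)))) = 43847*(1/28305) + 32070/(((54 - 57)/(108 - 57))) = 43847/28305 + 32070/((-3/51)) = 43847/28305 + 32070/(((1/51)*(-3))) = 43847/28305 + 32070/(-1/17) = 43847/28305 + 32070*(-17) = 43847/28305 - 545190 = -15431559103/28305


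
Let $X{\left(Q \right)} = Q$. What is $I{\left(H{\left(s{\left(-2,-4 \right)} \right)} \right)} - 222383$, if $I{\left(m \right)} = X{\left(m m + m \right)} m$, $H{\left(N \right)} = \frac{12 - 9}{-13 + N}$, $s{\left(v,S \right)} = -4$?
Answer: $- \frac{1092567553}{4913} \approx -2.2238 \cdot 10^{5}$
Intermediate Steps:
$H{\left(N \right)} = \frac{3}{-13 + N}$
$I{\left(m \right)} = m \left(m + m^{2}\right)$ ($I{\left(m \right)} = \left(m m + m\right) m = \left(m^{2} + m\right) m = \left(m + m^{2}\right) m = m \left(m + m^{2}\right)$)
$I{\left(H{\left(s{\left(-2,-4 \right)} \right)} \right)} - 222383 = \left(\frac{3}{-13 - 4}\right)^{2} \left(1 + \frac{3}{-13 - 4}\right) - 222383 = \left(\frac{3}{-17}\right)^{2} \left(1 + \frac{3}{-17}\right) - 222383 = \left(3 \left(- \frac{1}{17}\right)\right)^{2} \left(1 + 3 \left(- \frac{1}{17}\right)\right) - 222383 = \left(- \frac{3}{17}\right)^{2} \left(1 - \frac{3}{17}\right) - 222383 = \frac{9}{289} \cdot \frac{14}{17} - 222383 = \frac{126}{4913} - 222383 = - \frac{1092567553}{4913}$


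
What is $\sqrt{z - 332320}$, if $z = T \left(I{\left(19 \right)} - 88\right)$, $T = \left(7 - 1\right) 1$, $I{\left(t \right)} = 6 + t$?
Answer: $i \sqrt{332698} \approx 576.8 i$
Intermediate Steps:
$T = 6$ ($T = 6 \cdot 1 = 6$)
$z = -378$ ($z = 6 \left(\left(6 + 19\right) - 88\right) = 6 \left(25 - 88\right) = 6 \left(-63\right) = -378$)
$\sqrt{z - 332320} = \sqrt{-378 - 332320} = \sqrt{-332698} = i \sqrt{332698}$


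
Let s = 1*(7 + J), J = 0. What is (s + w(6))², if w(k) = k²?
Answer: 1849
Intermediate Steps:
s = 7 (s = 1*(7 + 0) = 1*7 = 7)
(s + w(6))² = (7 + 6²)² = (7 + 36)² = 43² = 1849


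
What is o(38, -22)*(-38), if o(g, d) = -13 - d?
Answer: -342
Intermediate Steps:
o(38, -22)*(-38) = (-13 - 1*(-22))*(-38) = (-13 + 22)*(-38) = 9*(-38) = -342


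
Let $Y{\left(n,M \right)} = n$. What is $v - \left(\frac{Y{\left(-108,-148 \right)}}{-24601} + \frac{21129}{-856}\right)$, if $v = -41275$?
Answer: $- \frac{868668069319}{21058456} \approx -41250.0$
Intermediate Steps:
$v - \left(\frac{Y{\left(-108,-148 \right)}}{-24601} + \frac{21129}{-856}\right) = -41275 - \left(- \frac{108}{-24601} + \frac{21129}{-856}\right) = -41275 - \left(\left(-108\right) \left(- \frac{1}{24601}\right) + 21129 \left(- \frac{1}{856}\right)\right) = -41275 - \left(\frac{108}{24601} - \frac{21129}{856}\right) = -41275 - - \frac{519702081}{21058456} = -41275 + \frac{519702081}{21058456} = - \frac{868668069319}{21058456}$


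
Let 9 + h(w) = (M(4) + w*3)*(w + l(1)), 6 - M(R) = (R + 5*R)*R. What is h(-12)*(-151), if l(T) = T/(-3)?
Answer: -233295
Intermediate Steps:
l(T) = -T/3 (l(T) = T*(-1/3) = -T/3)
M(R) = 6 - 6*R**2 (M(R) = 6 - (R + 5*R)*R = 6 - 6*R*R = 6 - 6*R**2)
h(w) = -9 + (-90 + 3*w)*(-1/3 + w) (h(w) = -9 + ((6 - 6*4**2) + w*3)*(w - 1/3*1) = -9 + ((6 - 6*16) + 3*w)*(w - 1/3) = -9 + ((6 - 96) + 3*w)*(-1/3 + w) = -9 + (-90 + 3*w)*(-1/3 + w))
h(-12)*(-151) = (21 - 91*(-12) + 3*(-12)**2)*(-151) = (21 + 1092 + 3*144)*(-151) = (21 + 1092 + 432)*(-151) = 1545*(-151) = -233295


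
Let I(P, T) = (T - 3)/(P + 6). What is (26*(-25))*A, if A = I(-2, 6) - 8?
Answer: 9425/2 ≈ 4712.5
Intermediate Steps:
I(P, T) = (-3 + T)/(6 + P)
A = -29/4 (A = (-3 + 6)/(6 - 2) - 8 = 3/4 - 8 = (¼)*3 - 8 = ¾ - 8 = -29/4 ≈ -7.2500)
(26*(-25))*A = (26*(-25))*(-29/4) = -650*(-29/4) = 9425/2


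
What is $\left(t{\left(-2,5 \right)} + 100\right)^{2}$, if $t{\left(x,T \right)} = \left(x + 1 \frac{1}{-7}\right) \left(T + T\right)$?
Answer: $\frac{302500}{49} \approx 6173.5$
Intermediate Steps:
$t{\left(x,T \right)} = 2 T \left(- \frac{1}{7} + x\right)$ ($t{\left(x,T \right)} = \left(x + 1 \left(- \frac{1}{7}\right)\right) 2 T = \left(x - \frac{1}{7}\right) 2 T = \left(- \frac{1}{7} + x\right) 2 T = 2 T \left(- \frac{1}{7} + x\right)$)
$\left(t{\left(-2,5 \right)} + 100\right)^{2} = \left(\frac{2}{7} \cdot 5 \left(-1 + 7 \left(-2\right)\right) + 100\right)^{2} = \left(\frac{2}{7} \cdot 5 \left(-1 - 14\right) + 100\right)^{2} = \left(\frac{2}{7} \cdot 5 \left(-15\right) + 100\right)^{2} = \left(- \frac{150}{7} + 100\right)^{2} = \left(\frac{550}{7}\right)^{2} = \frac{302500}{49}$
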